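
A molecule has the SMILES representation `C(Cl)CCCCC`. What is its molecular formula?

Atom tally by fragment:
  ClCH2 → C:1 H:2 Cl:1
  CH2 → C:1 H:2
  CH2 → C:1 H:2
  CH2 → C:1 H:2
  CH2 → C:1 H:2
  CH3 → C:1 H:3
Element totals:
  C: 6
  H: 13
  Cl: 1

C6H13Cl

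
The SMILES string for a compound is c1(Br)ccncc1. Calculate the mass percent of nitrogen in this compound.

8.87%

Atom tally by fragment:
  pyridine ring core → C:5 H:5 N:1
  (− 1 ring H displaced by substituents)
  + Br → Br:1
Element totals:
  C: 5
  H: 4
  Br: 1
  N: 1
Molecular formula: C5H4BrN.
Molar mass = 157.998 g/mol.
Mass from N: 1 × 14.007 = 14.007 g/mol.
%N = 14.007 / 157.998 × 100 = 8.87%.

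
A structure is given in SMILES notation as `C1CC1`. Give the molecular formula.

C3H6

Atom tally by fragment:
  cyclopropane ring core → C:3 H:6
Element totals:
  C: 3
  H: 6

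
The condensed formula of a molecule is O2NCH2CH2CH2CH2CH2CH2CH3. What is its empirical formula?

Atom tally by fragment:
  O2NCH2 → C:1 H:2 N:1 O:2
  CH2 → C:1 H:2
  CH2 → C:1 H:2
  CH2 → C:1 H:2
  CH2 → C:1 H:2
  CH2 → C:1 H:2
  CH3 → C:1 H:3
Element totals:
  C: 7
  H: 15
  N: 1
  O: 2
Molecular formula: C7H15NO2.
gcd of subscripts (7, 15, 1, 2) = 1, so the empirical formula equals the molecular formula.

C7H15NO2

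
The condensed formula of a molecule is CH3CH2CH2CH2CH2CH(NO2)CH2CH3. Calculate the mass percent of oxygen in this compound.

Atom tally by fragment:
  CH3 → C:1 H:3
  CH2 → C:1 H:2
  CH2 → C:1 H:2
  CH2 → C:1 H:2
  CH2 → C:1 H:2
  CH(NO2) → C:1 H:1 N:1 O:2
  CH2 → C:1 H:2
  CH3 → C:1 H:3
Element totals:
  C: 8
  H: 17
  N: 1
  O: 2
Molecular formula: C8H17NO2.
Molar mass = 159.229 g/mol.
Mass from O: 2 × 15.999 = 31.998 g/mol.
%O = 31.998 / 159.229 × 100 = 20.10%.

20.10%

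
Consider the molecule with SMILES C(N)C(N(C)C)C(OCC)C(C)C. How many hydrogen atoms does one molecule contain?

Atom tally by fragment:
  H2NCH2 → C:1 H:4 N:1
  CH(N(CH3)2) → C:3 H:7 N:1
  CH(OC2H5) → C:3 H:6 O:1
  CH(CH3) → C:2 H:4
  CH3 → C:1 H:3
Element totals:
  C: 10
  H: 24
  N: 2
  O: 1

24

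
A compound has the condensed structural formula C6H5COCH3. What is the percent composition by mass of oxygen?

Element totals:
  C: 8
  H: 8
  O: 1
Molecular formula: C8H8O.
Molar mass = 120.151 g/mol.
Mass from O: 1 × 15.999 = 15.999 g/mol.
%O = 15.999 / 120.151 × 100 = 13.32%.

13.32%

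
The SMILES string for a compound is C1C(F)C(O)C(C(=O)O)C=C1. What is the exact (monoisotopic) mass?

160.0536

Atom tally by fragment:
  cyclohexene ring core → C:6 H:10
  (− 3 ring H displaced by substituents)
  + F → F:1
  + OH → O:1 H:1
  + COOH → C:1 H:1 O:2
Element totals:
  C: 7
  H: 9
  F: 1
  O: 3
Molecular formula: C7H9FO3.
  M = 7(12.0) + 9(1.007825) + 18.998403 + 3(15.994915)
    = 84.000000 + 9.070425 + 18.998403 + 47.984745 = 160.053573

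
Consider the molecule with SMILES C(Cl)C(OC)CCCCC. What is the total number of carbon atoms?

8

Atom tally by fragment:
  ClCH2 → C:1 H:2 Cl:1
  CH(OCH3) → C:2 H:4 O:1
  CH2 → C:1 H:2
  CH2 → C:1 H:2
  CH2 → C:1 H:2
  CH2 → C:1 H:2
  CH3 → C:1 H:3
Element totals:
  C: 8
  H: 17
  Cl: 1
  O: 1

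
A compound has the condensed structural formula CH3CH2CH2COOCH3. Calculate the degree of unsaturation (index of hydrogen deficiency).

1

Atom tally by fragment:
  CH3 → C:1 H:3
  CH2 → C:1 H:2
  CH2COOCH3 → C:3 H:5 O:2
Element totals:
  C: 5
  H: 10
  O: 2
Molecular formula: C5H10O2.
DoU = (2C + 2 + N − H − X) / 2 = (2·5 + 2 + 0 − 10 − 0) / 2 = 1.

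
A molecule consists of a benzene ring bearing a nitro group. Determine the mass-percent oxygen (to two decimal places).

Atom tally by fragment:
  benzene ring core → C:6 H:6
  (− 1 ring H displaced by substituents)
  + NO2 → N:1 O:2
Element totals:
  C: 6
  H: 5
  N: 1
  O: 2
Molecular formula: C6H5NO2.
Molar mass = 123.111 g/mol.
Mass from O: 2 × 15.999 = 31.998 g/mol.
%O = 31.998 / 123.111 × 100 = 25.99%.

25.99%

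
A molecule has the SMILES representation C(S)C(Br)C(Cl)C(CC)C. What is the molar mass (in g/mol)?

Atom tally by fragment:
  HSCH2 → C:1 H:3 S:1
  CH(Br) → C:1 H:1 Br:1
  CH(Cl) → C:1 H:1 Cl:1
  CH(C2H5) → C:3 H:6
  CH3 → C:1 H:3
Element totals:
  C: 7
  H: 14
  Br: 1
  Cl: 1
  S: 1
Molecular formula: C7H14BrClS.
  M = 7(12.011) + 14(1.008) + 79.904 + 35.45 + 32.06
    = 84.077 + 14.112 + 79.904 + 35.450 + 32.060 = 245.603

245.60 g/mol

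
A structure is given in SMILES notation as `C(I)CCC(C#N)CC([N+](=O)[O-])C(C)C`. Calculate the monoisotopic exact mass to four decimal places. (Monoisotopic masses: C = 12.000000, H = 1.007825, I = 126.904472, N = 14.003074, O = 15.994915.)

324.0335

Atom tally by fragment:
  ICH2 → C:1 H:2 I:1
  CH2 → C:1 H:2
  CH2 → C:1 H:2
  CH(CN) → C:2 H:1 N:1
  CH2 → C:1 H:2
  CH(NO2) → C:1 H:1 N:1 O:2
  CH(CH3) → C:2 H:4
  CH3 → C:1 H:3
Element totals:
  C: 10
  H: 17
  I: 1
  N: 2
  O: 2
Molecular formula: C10H17IN2O2.
  M = 10(12.0) + 17(1.007825) + 126.904472 + 2(14.003074) + 2(15.994915)
    = 120.000000 + 17.133025 + 126.904472 + 28.006148 + 31.989830 = 324.033475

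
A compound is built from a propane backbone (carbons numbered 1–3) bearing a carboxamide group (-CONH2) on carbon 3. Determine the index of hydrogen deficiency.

1

Atom tally by fragment:
  CH3 → C:1 H:3
  CH2 → C:1 H:2
  CH2CONH2 → C:2 H:4 O:1 N:1
Element totals:
  C: 4
  H: 9
  N: 1
  O: 1
Molecular formula: C4H9NO.
DoU = (2C + 2 + N − H − X) / 2 = (2·4 + 2 + 1 − 9 − 0) / 2 = 1.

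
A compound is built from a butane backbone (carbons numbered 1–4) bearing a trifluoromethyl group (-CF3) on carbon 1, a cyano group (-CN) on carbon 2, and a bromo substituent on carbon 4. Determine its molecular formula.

C6H7BrF3N

Atom tally by fragment:
  F3CCH2 → C:2 H:2 F:3
  CH(CN) → C:2 H:1 N:1
  CH2 → C:1 H:2
  CH2Br → C:1 H:2 Br:1
Element totals:
  C: 6
  H: 7
  Br: 1
  F: 3
  N: 1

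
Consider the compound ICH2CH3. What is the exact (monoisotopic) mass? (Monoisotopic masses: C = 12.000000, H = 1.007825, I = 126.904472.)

Atom tally by fragment:
  ICH2 → C:1 H:2 I:1
  CH3 → C:1 H:3
Element totals:
  C: 2
  H: 5
  I: 1
Molecular formula: C2H5I.
  M = 2(12.0) + 5(1.007825) + 126.904472
    = 24.000000 + 5.039125 + 126.904472 = 155.943597

155.9436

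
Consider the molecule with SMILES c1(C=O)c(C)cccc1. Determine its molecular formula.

C8H8O

Atom tally by fragment:
  benzene ring core → C:6 H:6
  (− 2 ring H displaced by substituents)
  + CHO → C:1 H:1 O:1
  + CH3 → C:1 H:3
Element totals:
  C: 8
  H: 8
  O: 1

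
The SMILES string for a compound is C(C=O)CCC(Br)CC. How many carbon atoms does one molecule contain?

7

Atom tally by fragment:
  OHCCH2 → C:2 H:3 O:1
  CH2 → C:1 H:2
  CH2 → C:1 H:2
  CH(Br) → C:1 H:1 Br:1
  CH2 → C:1 H:2
  CH3 → C:1 H:3
Element totals:
  C: 7
  H: 13
  Br: 1
  O: 1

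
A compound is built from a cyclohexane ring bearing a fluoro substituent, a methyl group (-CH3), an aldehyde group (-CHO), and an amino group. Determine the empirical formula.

C8H14FNO

Atom tally by fragment:
  cyclohexane ring core → C:6 H:12
  (− 4 ring H displaced by substituents)
  + F → F:1
  + CH3 → C:1 H:3
  + CHO → C:1 H:1 O:1
  + NH2 → N:1 H:2
Element totals:
  C: 8
  H: 14
  F: 1
  N: 1
  O: 1
Molecular formula: C8H14FNO.
gcd of subscripts (8, 1, 14, 1, 1) = 1, so the empirical formula equals the molecular formula.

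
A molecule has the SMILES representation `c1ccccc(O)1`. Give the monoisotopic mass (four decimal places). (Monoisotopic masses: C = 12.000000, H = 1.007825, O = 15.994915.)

Atom tally by fragment:
  benzene ring core → C:6 H:6
  (− 1 ring H displaced by substituents)
  + OH → O:1 H:1
Element totals:
  C: 6
  H: 6
  O: 1
Molecular formula: C6H6O.
  M = 6(12.0) + 6(1.007825) + 15.994915
    = 72.000000 + 6.046950 + 15.994915 = 94.041865

94.0419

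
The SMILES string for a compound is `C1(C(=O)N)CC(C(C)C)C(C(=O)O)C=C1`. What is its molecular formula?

Atom tally by fragment:
  cyclohexene ring core → C:6 H:10
  (− 3 ring H displaced by substituents)
  + CONH2 → C:1 H:2 O:1 N:1
  + CH(CH3)2 → C:3 H:7
  + COOH → C:1 H:1 O:2
Element totals:
  C: 11
  H: 17
  N: 1
  O: 3

C11H17NO3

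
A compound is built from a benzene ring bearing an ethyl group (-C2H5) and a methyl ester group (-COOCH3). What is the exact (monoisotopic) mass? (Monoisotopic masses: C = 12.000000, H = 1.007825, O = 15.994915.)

164.0837

Atom tally by fragment:
  benzene ring core → C:6 H:6
  (− 2 ring H displaced by substituents)
  + C2H5 → C:2 H:5
  + COOCH3 → C:2 H:3 O:2
Element totals:
  C: 10
  H: 12
  O: 2
Molecular formula: C10H12O2.
  M = 10(12.0) + 12(1.007825) + 2(15.994915)
    = 120.000000 + 12.093900 + 31.989830 = 164.083730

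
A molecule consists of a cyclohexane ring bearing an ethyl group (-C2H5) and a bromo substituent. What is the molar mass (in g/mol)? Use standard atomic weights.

Atom tally by fragment:
  cyclohexane ring core → C:6 H:12
  (− 2 ring H displaced by substituents)
  + C2H5 → C:2 H:5
  + Br → Br:1
Element totals:
  C: 8
  H: 15
  Br: 1
Molecular formula: C8H15Br.
  M = 8(12.011) + 15(1.008) + 79.904
    = 96.088 + 15.120 + 79.904 = 191.112

191.11 g/mol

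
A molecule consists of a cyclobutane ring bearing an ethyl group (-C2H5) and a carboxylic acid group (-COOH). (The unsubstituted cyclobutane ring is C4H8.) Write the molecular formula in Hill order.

Atom tally by fragment:
  cyclobutane ring core → C:4 H:8
  (− 2 ring H displaced by substituents)
  + C2H5 → C:2 H:5
  + COOH → C:1 H:1 O:2
Element totals:
  C: 7
  H: 12
  O: 2

C7H12O2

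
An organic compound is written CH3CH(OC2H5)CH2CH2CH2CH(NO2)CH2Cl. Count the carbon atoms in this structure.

9

Atom tally by fragment:
  CH3 → C:1 H:3
  CH(OC2H5) → C:3 H:6 O:1
  CH2 → C:1 H:2
  CH2 → C:1 H:2
  CH2 → C:1 H:2
  CH(NO2) → C:1 H:1 N:1 O:2
  CH2Cl → C:1 H:2 Cl:1
Element totals:
  C: 9
  H: 18
  Cl: 1
  N: 1
  O: 3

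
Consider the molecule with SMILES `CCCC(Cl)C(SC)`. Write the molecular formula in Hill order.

C6H13ClS

Atom tally by fragment:
  CH3 → C:1 H:3
  CH2 → C:1 H:2
  CH2 → C:1 H:2
  CH(Cl) → C:1 H:1 Cl:1
  CH2SCH3 → C:2 H:5 S:1
Element totals:
  C: 6
  H: 13
  Cl: 1
  S: 1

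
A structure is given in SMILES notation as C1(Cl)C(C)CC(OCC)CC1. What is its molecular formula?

C9H17ClO

Atom tally by fragment:
  cyclohexane ring core → C:6 H:12
  (− 3 ring H displaced by substituents)
  + Cl → Cl:1
  + CH3 → C:1 H:3
  + OC2H5 → C:2 H:5 O:1
Element totals:
  C: 9
  H: 17
  Cl: 1
  O: 1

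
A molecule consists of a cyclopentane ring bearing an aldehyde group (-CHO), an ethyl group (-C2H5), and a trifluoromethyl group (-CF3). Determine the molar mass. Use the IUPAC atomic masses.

Atom tally by fragment:
  cyclopentane ring core → C:5 H:10
  (− 3 ring H displaced by substituents)
  + CHO → C:1 H:1 O:1
  + C2H5 → C:2 H:5
  + CF3 → C:1 F:3
Element totals:
  C: 9
  H: 13
  F: 3
  O: 1
Molecular formula: C9H13F3O.
  M = 9(12.011) + 13(1.008) + 3(18.998) + 15.999
    = 108.099 + 13.104 + 56.994 + 15.999 = 194.196

194.20 g/mol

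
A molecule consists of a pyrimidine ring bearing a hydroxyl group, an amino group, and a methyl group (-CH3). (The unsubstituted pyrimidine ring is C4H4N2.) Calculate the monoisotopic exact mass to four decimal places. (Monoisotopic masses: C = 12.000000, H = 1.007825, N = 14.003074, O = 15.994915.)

Atom tally by fragment:
  pyrimidine ring core → C:4 H:4 N:2
  (− 3 ring H displaced by substituents)
  + OH → O:1 H:1
  + NH2 → N:1 H:2
  + CH3 → C:1 H:3
Element totals:
  C: 5
  H: 7
  N: 3
  O: 1
Molecular formula: C5H7N3O.
  M = 5(12.0) + 7(1.007825) + 3(14.003074) + 15.994915
    = 60.000000 + 7.054775 + 42.009222 + 15.994915 = 125.058912

125.0589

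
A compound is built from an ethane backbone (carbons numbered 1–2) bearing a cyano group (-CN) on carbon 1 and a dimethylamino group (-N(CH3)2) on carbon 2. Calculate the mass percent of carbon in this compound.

61.19%

Atom tally by fragment:
  NCCH2 → C:2 H:2 N:1
  CH2N(CH3)2 → C:3 H:8 N:1
Element totals:
  C: 5
  H: 10
  N: 2
Molecular formula: C5H10N2.
Molar mass = 98.149 g/mol.
Mass from C: 5 × 12.011 = 60.055 g/mol.
%C = 60.055 / 98.149 × 100 = 61.19%.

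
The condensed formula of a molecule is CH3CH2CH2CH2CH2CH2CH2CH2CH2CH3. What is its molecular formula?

Atom tally by fragment:
  CH3 → C:1 H:3
  CH2 → C:1 H:2
  CH2 → C:1 H:2
  CH2 → C:1 H:2
  CH2 → C:1 H:2
  CH2 → C:1 H:2
  CH2 → C:1 H:2
  CH2 → C:1 H:2
  CH2 → C:1 H:2
  CH3 → C:1 H:3
Element totals:
  C: 10
  H: 22

C10H22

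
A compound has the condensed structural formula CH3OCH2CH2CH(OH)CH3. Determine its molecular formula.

Atom tally by fragment:
  CH3OCH2 → C:2 H:5 O:1
  CH2 → C:1 H:2
  CH(OH) → C:1 H:2 O:1
  CH3 → C:1 H:3
Element totals:
  C: 5
  H: 12
  O: 2

C5H12O2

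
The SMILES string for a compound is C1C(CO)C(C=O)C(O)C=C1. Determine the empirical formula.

Atom tally by fragment:
  cyclohexene ring core → C:6 H:10
  (− 3 ring H displaced by substituents)
  + CH2OH → C:1 H:3 O:1
  + CHO → C:1 H:1 O:1
  + OH → O:1 H:1
Element totals:
  C: 8
  H: 12
  O: 3
Molecular formula: C8H12O3.
gcd of subscripts (8, 12, 3) = 1, so the empirical formula equals the molecular formula.

C8H12O3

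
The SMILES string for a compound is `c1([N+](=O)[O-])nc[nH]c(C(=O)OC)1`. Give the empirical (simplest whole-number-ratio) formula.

C5H5N3O4

Atom tally by fragment:
  imidazole ring core → C:3 H:4 N:2
  (− 2 ring H displaced by substituents)
  + NO2 → N:1 O:2
  + COOCH3 → C:2 H:3 O:2
Element totals:
  C: 5
  H: 5
  N: 3
  O: 4
Molecular formula: C5H5N3O4.
gcd of subscripts (5, 5, 3, 4) = 1, so the empirical formula equals the molecular formula.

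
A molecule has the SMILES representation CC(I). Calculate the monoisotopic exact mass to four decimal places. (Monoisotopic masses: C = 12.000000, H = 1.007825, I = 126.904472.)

155.9436

Atom tally by fragment:
  CH3 → C:1 H:3
  CH2I → C:1 H:2 I:1
Element totals:
  C: 2
  H: 5
  I: 1
Molecular formula: C2H5I.
  M = 2(12.0) + 5(1.007825) + 126.904472
    = 24.000000 + 5.039125 + 126.904472 = 155.943597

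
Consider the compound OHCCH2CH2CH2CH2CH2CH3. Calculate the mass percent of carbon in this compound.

Atom tally by fragment:
  OHCCH2 → C:2 H:3 O:1
  CH2 → C:1 H:2
  CH2 → C:1 H:2
  CH2 → C:1 H:2
  CH2 → C:1 H:2
  CH3 → C:1 H:3
Element totals:
  C: 7
  H: 14
  O: 1
Molecular formula: C7H14O.
Molar mass = 114.188 g/mol.
Mass from C: 7 × 12.011 = 84.077 g/mol.
%C = 84.077 / 114.188 × 100 = 73.63%.

73.63%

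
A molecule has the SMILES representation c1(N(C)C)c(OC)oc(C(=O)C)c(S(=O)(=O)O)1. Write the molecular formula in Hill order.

C9H13NO6S

Atom tally by fragment:
  furan ring core → C:4 H:4 O:1
  (− 4 ring H displaced by substituents)
  + N(CH3)2 → N:1 C:2 H:6
  + OCH3 → C:1 H:3 O:1
  + COCH3 → C:2 H:3 O:1
  + SO3H → S:1 O:3 H:1
Element totals:
  C: 9
  H: 13
  N: 1
  O: 6
  S: 1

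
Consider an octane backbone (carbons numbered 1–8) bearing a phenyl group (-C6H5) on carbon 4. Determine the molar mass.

Atom tally by fragment:
  CH3 → C:1 H:3
  CH2 → C:1 H:2
  CH2 → C:1 H:2
  CH(C6H5) → C:7 H:6
  CH2 → C:1 H:2
  CH2 → C:1 H:2
  CH2 → C:1 H:2
  CH3 → C:1 H:3
Element totals:
  C: 14
  H: 22
Molecular formula: C14H22.
  M = 14(12.011) + 22(1.008)
    = 168.154 + 22.176 = 190.330

190.33 g/mol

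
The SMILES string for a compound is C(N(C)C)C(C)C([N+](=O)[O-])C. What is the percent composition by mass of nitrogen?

Atom tally by fragment:
  (CH3)2NCH2 → C:3 H:8 N:1
  CH(CH3) → C:2 H:4
  CH(NO2) → C:1 H:1 N:1 O:2
  CH3 → C:1 H:3
Element totals:
  C: 7
  H: 16
  N: 2
  O: 2
Molecular formula: C7H16N2O2.
Molar mass = 160.217 g/mol.
Mass from N: 2 × 14.007 = 28.014 g/mol.
%N = 28.014 / 160.217 × 100 = 17.49%.

17.49%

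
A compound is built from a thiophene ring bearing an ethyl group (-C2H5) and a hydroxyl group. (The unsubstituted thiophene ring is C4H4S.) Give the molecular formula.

C6H8OS

Atom tally by fragment:
  thiophene ring core → C:4 H:4 S:1
  (− 2 ring H displaced by substituents)
  + C2H5 → C:2 H:5
  + OH → O:1 H:1
Element totals:
  C: 6
  H: 8
  O: 1
  S: 1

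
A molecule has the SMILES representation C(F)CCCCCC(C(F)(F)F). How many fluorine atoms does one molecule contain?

Atom tally by fragment:
  FCH2 → C:1 H:2 F:1
  CH2 → C:1 H:2
  CH2 → C:1 H:2
  CH2 → C:1 H:2
  CH2 → C:1 H:2
  CH2 → C:1 H:2
  CH2CF3 → C:2 H:2 F:3
Element totals:
  C: 8
  H: 14
  F: 4

4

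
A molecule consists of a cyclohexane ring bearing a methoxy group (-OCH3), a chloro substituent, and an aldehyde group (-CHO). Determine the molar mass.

Atom tally by fragment:
  cyclohexane ring core → C:6 H:12
  (− 3 ring H displaced by substituents)
  + OCH3 → C:1 H:3 O:1
  + Cl → Cl:1
  + CHO → C:1 H:1 O:1
Element totals:
  C: 8
  H: 13
  Cl: 1
  O: 2
Molecular formula: C8H13ClO2.
  M = 8(12.011) + 13(1.008) + 35.45 + 2(15.999)
    = 96.088 + 13.104 + 35.450 + 31.998 = 176.640

176.64 g/mol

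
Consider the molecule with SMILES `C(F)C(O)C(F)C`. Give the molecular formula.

C4H8F2O

Atom tally by fragment:
  FCH2 → C:1 H:2 F:1
  CH(OH) → C:1 H:2 O:1
  CH(F) → C:1 H:1 F:1
  CH3 → C:1 H:3
Element totals:
  C: 4
  H: 8
  F: 2
  O: 1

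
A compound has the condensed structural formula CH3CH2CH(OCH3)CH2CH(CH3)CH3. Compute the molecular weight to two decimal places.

130.23 g/mol

Atom tally by fragment:
  CH3 → C:1 H:3
  CH2 → C:1 H:2
  CH(OCH3) → C:2 H:4 O:1
  CH2 → C:1 H:2
  CH(CH3) → C:2 H:4
  CH3 → C:1 H:3
Element totals:
  C: 8
  H: 18
  O: 1
Molecular formula: C8H18O.
  M = 8(12.011) + 18(1.008) + 15.999
    = 96.088 + 18.144 + 15.999 = 130.231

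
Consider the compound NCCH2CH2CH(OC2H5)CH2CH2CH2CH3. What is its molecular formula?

Atom tally by fragment:
  NCCH2 → C:2 H:2 N:1
  CH2 → C:1 H:2
  CH(OC2H5) → C:3 H:6 O:1
  CH2 → C:1 H:2
  CH2 → C:1 H:2
  CH2 → C:1 H:2
  CH3 → C:1 H:3
Element totals:
  C: 10
  H: 19
  N: 1
  O: 1

C10H19NO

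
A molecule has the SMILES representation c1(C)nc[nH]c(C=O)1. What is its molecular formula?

Atom tally by fragment:
  imidazole ring core → C:3 H:4 N:2
  (− 2 ring H displaced by substituents)
  + CH3 → C:1 H:3
  + CHO → C:1 H:1 O:1
Element totals:
  C: 5
  H: 6
  N: 2
  O: 1

C5H6N2O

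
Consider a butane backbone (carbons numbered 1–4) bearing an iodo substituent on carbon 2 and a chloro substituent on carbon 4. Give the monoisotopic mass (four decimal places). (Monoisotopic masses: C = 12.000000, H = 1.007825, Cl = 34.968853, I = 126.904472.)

217.9359

Atom tally by fragment:
  CH3 → C:1 H:3
  CH(I) → C:1 H:1 I:1
  CH2 → C:1 H:2
  CH2Cl → C:1 H:2 Cl:1
Element totals:
  C: 4
  H: 8
  Cl: 1
  I: 1
Molecular formula: C4H8ClI.
  M = 4(12.0) + 8(1.007825) + 34.968853 + 126.904472
    = 48.000000 + 8.062600 + 34.968853 + 126.904472 = 217.935925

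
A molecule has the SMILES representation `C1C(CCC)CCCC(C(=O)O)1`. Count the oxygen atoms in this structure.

2

Atom tally by fragment:
  cyclohexane ring core → C:6 H:12
  (− 2 ring H displaced by substituents)
  + CH2CH2CH3 → C:3 H:7
  + COOH → C:1 H:1 O:2
Element totals:
  C: 10
  H: 18
  O: 2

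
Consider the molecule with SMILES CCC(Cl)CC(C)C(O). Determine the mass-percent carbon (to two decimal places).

Atom tally by fragment:
  CH3 → C:1 H:3
  CH2 → C:1 H:2
  CH(Cl) → C:1 H:1 Cl:1
  CH2 → C:1 H:2
  CH(CH3) → C:2 H:4
  CH2OH → C:1 H:3 O:1
Element totals:
  C: 7
  H: 15
  Cl: 1
  O: 1
Molecular formula: C7H15ClO.
Molar mass = 150.646 g/mol.
Mass from C: 7 × 12.011 = 84.077 g/mol.
%C = 84.077 / 150.646 × 100 = 55.81%.

55.81%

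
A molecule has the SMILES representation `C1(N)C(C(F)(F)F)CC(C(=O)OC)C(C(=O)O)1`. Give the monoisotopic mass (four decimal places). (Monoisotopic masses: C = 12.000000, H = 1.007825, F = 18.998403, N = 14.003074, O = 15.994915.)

255.0718

Atom tally by fragment:
  cyclopentane ring core → C:5 H:10
  (− 4 ring H displaced by substituents)
  + NH2 → N:1 H:2
  + CF3 → C:1 F:3
  + COOCH3 → C:2 H:3 O:2
  + COOH → C:1 H:1 O:2
Element totals:
  C: 9
  H: 12
  F: 3
  N: 1
  O: 4
Molecular formula: C9H12F3NO4.
  M = 9(12.0) + 12(1.007825) + 3(18.998403) + 14.003074 + 4(15.994915)
    = 108.000000 + 12.093900 + 56.995209 + 14.003074 + 63.979660 = 255.071843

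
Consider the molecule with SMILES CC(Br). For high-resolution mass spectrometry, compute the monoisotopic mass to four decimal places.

Atom tally by fragment:
  CH3 → C:1 H:3
  CH2Br → C:1 H:2 Br:1
Element totals:
  C: 2
  H: 5
  Br: 1
Molecular formula: C2H5Br.
  M = 2(12.0) + 5(1.007825) + 78.918338
    = 24.000000 + 5.039125 + 78.918338 = 107.957463

107.9575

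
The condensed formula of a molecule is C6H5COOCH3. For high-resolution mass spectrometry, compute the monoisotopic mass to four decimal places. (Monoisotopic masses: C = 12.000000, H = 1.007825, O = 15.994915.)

Element totals:
  C: 8
  H: 8
  O: 2
Molecular formula: C8H8O2.
  M = 8(12.0) + 8(1.007825) + 2(15.994915)
    = 96.000000 + 8.062600 + 31.989830 = 136.052430

136.0524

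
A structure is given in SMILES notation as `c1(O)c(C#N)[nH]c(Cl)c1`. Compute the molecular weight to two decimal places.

Atom tally by fragment:
  pyrrole ring core → C:4 H:5 N:1
  (− 3 ring H displaced by substituents)
  + OH → O:1 H:1
  + CN → C:1 N:1
  + Cl → Cl:1
Element totals:
  C: 5
  H: 3
  Cl: 1
  N: 2
  O: 1
Molecular formula: C5H3ClN2O.
  M = 5(12.011) + 3(1.008) + 35.45 + 2(14.007) + 15.999
    = 60.055 + 3.024 + 35.450 + 28.014 + 15.999 = 142.542

142.54 g/mol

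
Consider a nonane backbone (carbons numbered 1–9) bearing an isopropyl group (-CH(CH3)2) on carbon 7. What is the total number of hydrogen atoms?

Atom tally by fragment:
  CH3 → C:1 H:3
  CH2 → C:1 H:2
  CH2 → C:1 H:2
  CH2 → C:1 H:2
  CH2 → C:1 H:2
  CH2 → C:1 H:2
  CH(CH(CH3)2) → C:4 H:8
  CH2 → C:1 H:2
  CH3 → C:1 H:3
Element totals:
  C: 12
  H: 26

26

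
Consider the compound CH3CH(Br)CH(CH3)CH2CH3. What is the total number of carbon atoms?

Element totals:
  C: 6
  H: 13
  Br: 1

6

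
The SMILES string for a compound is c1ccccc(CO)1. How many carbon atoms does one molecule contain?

Atom tally by fragment:
  benzene ring core → C:6 H:6
  (− 1 ring H displaced by substituents)
  + CH2OH → C:1 H:3 O:1
Element totals:
  C: 7
  H: 8
  O: 1

7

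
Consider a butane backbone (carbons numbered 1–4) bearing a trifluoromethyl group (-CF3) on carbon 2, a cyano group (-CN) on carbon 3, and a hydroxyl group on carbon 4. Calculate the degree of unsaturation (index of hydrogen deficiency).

Atom tally by fragment:
  CH3 → C:1 H:3
  CH(CF3) → C:2 H:1 F:3
  CH(CN) → C:2 H:1 N:1
  CH2OH → C:1 H:3 O:1
Element totals:
  C: 6
  H: 8
  F: 3
  N: 1
  O: 1
Molecular formula: C6H8F3NO.
DoU = (2C + 2 + N − H − X) / 2 = (2·6 + 2 + 1 − 8 − 3) / 2 = 2.

2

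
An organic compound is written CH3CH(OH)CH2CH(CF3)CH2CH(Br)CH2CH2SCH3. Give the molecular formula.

Atom tally by fragment:
  CH3 → C:1 H:3
  CH(OH) → C:1 H:2 O:1
  CH2 → C:1 H:2
  CH(CF3) → C:2 H:1 F:3
  CH2 → C:1 H:2
  CH(Br) → C:1 H:1 Br:1
  CH2 → C:1 H:2
  CH2SCH3 → C:2 H:5 S:1
Element totals:
  C: 10
  H: 18
  Br: 1
  F: 3
  O: 1
  S: 1

C10H18BrF3OS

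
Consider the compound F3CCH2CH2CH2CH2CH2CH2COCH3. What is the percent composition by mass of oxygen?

8.15%

Atom tally by fragment:
  F3CCH2 → C:2 H:2 F:3
  CH2 → C:1 H:2
  CH2 → C:1 H:2
  CH2 → C:1 H:2
  CH2 → C:1 H:2
  CH2COCH3 → C:3 H:5 O:1
Element totals:
  C: 9
  H: 15
  F: 3
  O: 1
Molecular formula: C9H15F3O.
Molar mass = 196.212 g/mol.
Mass from O: 1 × 15.999 = 15.999 g/mol.
%O = 15.999 / 196.212 × 100 = 8.15%.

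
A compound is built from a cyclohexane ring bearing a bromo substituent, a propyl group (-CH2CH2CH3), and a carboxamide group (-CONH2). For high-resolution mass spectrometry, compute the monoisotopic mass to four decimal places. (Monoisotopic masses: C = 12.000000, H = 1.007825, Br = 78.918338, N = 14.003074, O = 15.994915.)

247.0572

Atom tally by fragment:
  cyclohexane ring core → C:6 H:12
  (− 3 ring H displaced by substituents)
  + Br → Br:1
  + CH2CH2CH3 → C:3 H:7
  + CONH2 → C:1 H:2 O:1 N:1
Element totals:
  C: 10
  H: 18
  Br: 1
  N: 1
  O: 1
Molecular formula: C10H18BrNO.
  M = 10(12.0) + 18(1.007825) + 78.918338 + 14.003074 + 15.994915
    = 120.000000 + 18.140850 + 78.918338 + 14.003074 + 15.994915 = 247.057177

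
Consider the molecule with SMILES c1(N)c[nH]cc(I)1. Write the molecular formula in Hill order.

Atom tally by fragment:
  pyrrole ring core → C:4 H:5 N:1
  (− 2 ring H displaced by substituents)
  + NH2 → N:1 H:2
  + I → I:1
Element totals:
  C: 4
  H: 5
  I: 1
  N: 2

C4H5IN2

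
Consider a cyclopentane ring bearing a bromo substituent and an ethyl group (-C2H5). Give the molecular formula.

C7H13Br

Atom tally by fragment:
  cyclopentane ring core → C:5 H:10
  (− 2 ring H displaced by substituents)
  + Br → Br:1
  + C2H5 → C:2 H:5
Element totals:
  C: 7
  H: 13
  Br: 1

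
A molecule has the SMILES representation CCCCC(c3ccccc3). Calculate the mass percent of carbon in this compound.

Atom tally by fragment:
  CH3 → C:1 H:3
  CH2 → C:1 H:2
  CH2 → C:1 H:2
  CH2 → C:1 H:2
  CH2C6H5 → C:7 H:7
Element totals:
  C: 11
  H: 16
Molecular formula: C11H16.
Molar mass = 148.249 g/mol.
Mass from C: 11 × 12.011 = 132.121 g/mol.
%C = 132.121 / 148.249 × 100 = 89.12%.

89.12%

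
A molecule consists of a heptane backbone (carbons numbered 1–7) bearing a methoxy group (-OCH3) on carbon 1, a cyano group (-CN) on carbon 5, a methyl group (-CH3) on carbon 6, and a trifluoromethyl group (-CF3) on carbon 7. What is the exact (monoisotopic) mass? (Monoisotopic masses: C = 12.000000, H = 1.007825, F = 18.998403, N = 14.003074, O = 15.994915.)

237.1340

Atom tally by fragment:
  CH3OCH2 → C:2 H:5 O:1
  CH2 → C:1 H:2
  CH2 → C:1 H:2
  CH2 → C:1 H:2
  CH(CN) → C:2 H:1 N:1
  CH(CH3) → C:2 H:4
  CH2CF3 → C:2 H:2 F:3
Element totals:
  C: 11
  H: 18
  F: 3
  N: 1
  O: 1
Molecular formula: C11H18F3NO.
  M = 11(12.0) + 18(1.007825) + 3(18.998403) + 14.003074 + 15.994915
    = 132.000000 + 18.140850 + 56.995209 + 14.003074 + 15.994915 = 237.134048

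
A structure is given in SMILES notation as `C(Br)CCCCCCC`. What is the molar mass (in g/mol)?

193.13 g/mol

Atom tally by fragment:
  BrCH2 → C:1 H:2 Br:1
  CH2 → C:1 H:2
  CH2 → C:1 H:2
  CH2 → C:1 H:2
  CH2 → C:1 H:2
  CH2 → C:1 H:2
  CH2 → C:1 H:2
  CH3 → C:1 H:3
Element totals:
  C: 8
  H: 17
  Br: 1
Molecular formula: C8H17Br.
  M = 8(12.011) + 17(1.008) + 79.904
    = 96.088 + 17.136 + 79.904 = 193.128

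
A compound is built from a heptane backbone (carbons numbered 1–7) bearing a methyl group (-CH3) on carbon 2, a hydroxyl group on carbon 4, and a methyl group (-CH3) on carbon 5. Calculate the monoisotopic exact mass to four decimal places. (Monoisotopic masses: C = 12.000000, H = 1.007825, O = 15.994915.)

Atom tally by fragment:
  CH3 → C:1 H:3
  CH(CH3) → C:2 H:4
  CH2 → C:1 H:2
  CH(OH) → C:1 H:2 O:1
  CH(CH3) → C:2 H:4
  CH2 → C:1 H:2
  CH3 → C:1 H:3
Element totals:
  C: 9
  H: 20
  O: 1
Molecular formula: C9H20O.
  M = 9(12.0) + 20(1.007825) + 15.994915
    = 108.000000 + 20.156500 + 15.994915 = 144.151415

144.1514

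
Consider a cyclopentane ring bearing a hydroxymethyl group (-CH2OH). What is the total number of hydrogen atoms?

12

Atom tally by fragment:
  cyclopentane ring core → C:5 H:10
  (− 1 ring H displaced by substituents)
  + CH2OH → C:1 H:3 O:1
Element totals:
  C: 6
  H: 12
  O: 1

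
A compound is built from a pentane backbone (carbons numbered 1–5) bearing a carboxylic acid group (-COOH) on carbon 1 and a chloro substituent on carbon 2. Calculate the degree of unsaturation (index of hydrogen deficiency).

Atom tally by fragment:
  HOOCCH2 → C:2 H:3 O:2
  CH(Cl) → C:1 H:1 Cl:1
  CH2 → C:1 H:2
  CH2 → C:1 H:2
  CH3 → C:1 H:3
Element totals:
  C: 6
  H: 11
  Cl: 1
  O: 2
Molecular formula: C6H11ClO2.
DoU = (2C + 2 + N − H − X) / 2 = (2·6 + 2 + 0 − 11 − 1) / 2 = 1.

1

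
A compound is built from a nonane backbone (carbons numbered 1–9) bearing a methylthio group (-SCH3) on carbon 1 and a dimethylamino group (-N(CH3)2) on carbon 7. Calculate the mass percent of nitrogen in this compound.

6.44%

Atom tally by fragment:
  CH3SCH2 → C:2 H:5 S:1
  CH2 → C:1 H:2
  CH2 → C:1 H:2
  CH2 → C:1 H:2
  CH2 → C:1 H:2
  CH2 → C:1 H:2
  CH(N(CH3)2) → C:3 H:7 N:1
  CH2 → C:1 H:2
  CH3 → C:1 H:3
Element totals:
  C: 12
  H: 27
  N: 1
  S: 1
Molecular formula: C12H27NS.
Molar mass = 217.415 g/mol.
Mass from N: 1 × 14.007 = 14.007 g/mol.
%N = 14.007 / 217.415 × 100 = 6.44%.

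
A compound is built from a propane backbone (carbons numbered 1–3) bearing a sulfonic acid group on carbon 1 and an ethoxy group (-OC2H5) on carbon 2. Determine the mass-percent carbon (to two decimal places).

35.70%

Atom tally by fragment:
  HO3SCH2 → C:1 H:3 S:1 O:3
  CH(OC2H5) → C:3 H:6 O:1
  CH3 → C:1 H:3
Element totals:
  C: 5
  H: 12
  O: 4
  S: 1
Molecular formula: C5H12O4S.
Molar mass = 168.207 g/mol.
Mass from C: 5 × 12.011 = 60.055 g/mol.
%C = 60.055 / 168.207 × 100 = 35.70%.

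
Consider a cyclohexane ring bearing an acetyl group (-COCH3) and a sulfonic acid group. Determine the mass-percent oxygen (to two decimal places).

31.03%

Atom tally by fragment:
  cyclohexane ring core → C:6 H:12
  (− 2 ring H displaced by substituents)
  + COCH3 → C:2 H:3 O:1
  + SO3H → S:1 O:3 H:1
Element totals:
  C: 8
  H: 14
  O: 4
  S: 1
Molecular formula: C8H14O4S.
Molar mass = 206.256 g/mol.
Mass from O: 4 × 15.999 = 63.996 g/mol.
%O = 63.996 / 206.256 × 100 = 31.03%.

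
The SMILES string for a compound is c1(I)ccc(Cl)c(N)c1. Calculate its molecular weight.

Atom tally by fragment:
  benzene ring core → C:6 H:6
  (− 3 ring H displaced by substituents)
  + I → I:1
  + Cl → Cl:1
  + NH2 → N:1 H:2
Element totals:
  C: 6
  H: 5
  Cl: 1
  I: 1
  N: 1
Molecular formula: C6H5ClIN.
  M = 6(12.011) + 5(1.008) + 35.45 + 126.904 + 14.007
    = 72.066 + 5.040 + 35.450 + 126.904 + 14.007 = 253.467

253.47 g/mol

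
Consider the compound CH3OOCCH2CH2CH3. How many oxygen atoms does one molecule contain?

2

Atom tally by fragment:
  CH3OOCCH2 → C:3 H:5 O:2
  CH2 → C:1 H:2
  CH3 → C:1 H:3
Element totals:
  C: 5
  H: 10
  O: 2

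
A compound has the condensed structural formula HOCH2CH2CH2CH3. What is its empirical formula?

C4H10O

Atom tally by fragment:
  HOCH2CH2 → C:2 H:5 O:1
  CH2 → C:1 H:2
  CH3 → C:1 H:3
Element totals:
  C: 4
  H: 10
  O: 1
Molecular formula: C4H10O.
gcd of subscripts (4, 10, 1) = 1, so the empirical formula equals the molecular formula.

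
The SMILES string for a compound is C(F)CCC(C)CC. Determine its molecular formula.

C7H15F

Atom tally by fragment:
  FCH2 → C:1 H:2 F:1
  CH2 → C:1 H:2
  CH2 → C:1 H:2
  CH(CH3) → C:2 H:4
  CH2 → C:1 H:2
  CH3 → C:1 H:3
Element totals:
  C: 7
  H: 15
  F: 1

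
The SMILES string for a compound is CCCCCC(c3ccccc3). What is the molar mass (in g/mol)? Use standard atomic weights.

162.28 g/mol

Atom tally by fragment:
  CH3 → C:1 H:3
  CH2 → C:1 H:2
  CH2 → C:1 H:2
  CH2 → C:1 H:2
  CH2 → C:1 H:2
  CH2C6H5 → C:7 H:7
Element totals:
  C: 12
  H: 18
Molecular formula: C12H18.
  M = 12(12.011) + 18(1.008)
    = 144.132 + 18.144 = 162.276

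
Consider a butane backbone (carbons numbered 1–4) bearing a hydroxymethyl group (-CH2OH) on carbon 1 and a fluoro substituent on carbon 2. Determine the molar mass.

106.14 g/mol

Atom tally by fragment:
  HOCH2CH2 → C:2 H:5 O:1
  CH(F) → C:1 H:1 F:1
  CH2 → C:1 H:2
  CH3 → C:1 H:3
Element totals:
  C: 5
  H: 11
  F: 1
  O: 1
Molecular formula: C5H11FO.
  M = 5(12.011) + 11(1.008) + 18.998 + 15.999
    = 60.055 + 11.088 + 18.998 + 15.999 = 106.140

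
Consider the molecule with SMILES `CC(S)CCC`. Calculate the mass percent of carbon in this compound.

Atom tally by fragment:
  CH3 → C:1 H:3
  CH(SH) → C:1 H:2 S:1
  CH2 → C:1 H:2
  CH2 → C:1 H:2
  CH3 → C:1 H:3
Element totals:
  C: 5
  H: 12
  S: 1
Molecular formula: C5H12S.
Molar mass = 104.211 g/mol.
Mass from C: 5 × 12.011 = 60.055 g/mol.
%C = 60.055 / 104.211 × 100 = 57.63%.

57.63%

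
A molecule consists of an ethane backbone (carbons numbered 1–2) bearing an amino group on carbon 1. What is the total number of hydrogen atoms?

Atom tally by fragment:
  H2NCH2 → C:1 H:4 N:1
  CH3 → C:1 H:3
Element totals:
  C: 2
  H: 7
  N: 1

7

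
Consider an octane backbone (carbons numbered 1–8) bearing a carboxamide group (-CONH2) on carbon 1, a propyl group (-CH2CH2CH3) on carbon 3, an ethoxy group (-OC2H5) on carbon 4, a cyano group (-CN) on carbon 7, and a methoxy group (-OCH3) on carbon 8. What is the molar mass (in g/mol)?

298.43 g/mol

Atom tally by fragment:
  H2NOCCH2 → C:2 H:4 O:1 N:1
  CH2 → C:1 H:2
  CH(CH2CH2CH3) → C:4 H:8
  CH(OC2H5) → C:3 H:6 O:1
  CH2 → C:1 H:2
  CH2 → C:1 H:2
  CH(CN) → C:2 H:1 N:1
  CH2OCH3 → C:2 H:5 O:1
Element totals:
  C: 16
  H: 30
  N: 2
  O: 3
Molecular formula: C16H30N2O3.
  M = 16(12.011) + 30(1.008) + 2(14.007) + 3(15.999)
    = 192.176 + 30.240 + 28.014 + 47.997 = 298.427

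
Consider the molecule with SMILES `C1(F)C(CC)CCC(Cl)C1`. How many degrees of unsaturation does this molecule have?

Atom tally by fragment:
  cyclohexane ring core → C:6 H:12
  (− 3 ring H displaced by substituents)
  + F → F:1
  + C2H5 → C:2 H:5
  + Cl → Cl:1
Element totals:
  C: 8
  H: 14
  Cl: 1
  F: 1
Molecular formula: C8H14ClF.
DoU = (2C + 2 + N − H − X) / 2 = (2·8 + 2 + 0 − 14 − 2) / 2 = 1.

1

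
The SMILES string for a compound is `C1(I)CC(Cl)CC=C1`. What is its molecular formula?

Atom tally by fragment:
  cyclohexene ring core → C:6 H:10
  (− 2 ring H displaced by substituents)
  + I → I:1
  + Cl → Cl:1
Element totals:
  C: 6
  H: 8
  Cl: 1
  I: 1

C6H8ClI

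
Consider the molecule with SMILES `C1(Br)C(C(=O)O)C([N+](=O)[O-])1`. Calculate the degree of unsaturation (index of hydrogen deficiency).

3

Atom tally by fragment:
  cyclopropane ring core → C:3 H:6
  (− 3 ring H displaced by substituents)
  + Br → Br:1
  + COOH → C:1 H:1 O:2
  + NO2 → N:1 O:2
Element totals:
  C: 4
  H: 4
  Br: 1
  N: 1
  O: 4
Molecular formula: C4H4BrNO4.
DoU = (2C + 2 + N − H − X) / 2 = (2·4 + 2 + 1 − 4 − 1) / 2 = 3.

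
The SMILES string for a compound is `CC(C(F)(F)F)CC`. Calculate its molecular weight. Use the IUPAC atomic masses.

126.12 g/mol

Atom tally by fragment:
  CH3 → C:1 H:3
  CH(CF3) → C:2 H:1 F:3
  CH2 → C:1 H:2
  CH3 → C:1 H:3
Element totals:
  C: 5
  H: 9
  F: 3
Molecular formula: C5H9F3.
  M = 5(12.011) + 9(1.008) + 3(18.998)
    = 60.055 + 9.072 + 56.994 = 126.121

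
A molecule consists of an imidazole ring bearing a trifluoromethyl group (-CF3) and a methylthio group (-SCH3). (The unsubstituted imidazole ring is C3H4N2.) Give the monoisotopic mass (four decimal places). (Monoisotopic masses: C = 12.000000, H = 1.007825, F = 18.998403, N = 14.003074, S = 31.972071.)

182.0126

Atom tally by fragment:
  imidazole ring core → C:3 H:4 N:2
  (− 2 ring H displaced by substituents)
  + CF3 → C:1 F:3
  + SCH3 → C:1 H:3 S:1
Element totals:
  C: 5
  H: 5
  F: 3
  N: 2
  S: 1
Molecular formula: C5H5F3N2S.
  M = 5(12.0) + 5(1.007825) + 3(18.998403) + 2(14.003074) + 31.972071
    = 60.000000 + 5.039125 + 56.995209 + 28.006148 + 31.972071 = 182.012553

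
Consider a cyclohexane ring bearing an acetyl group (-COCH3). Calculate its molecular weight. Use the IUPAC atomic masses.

126.20 g/mol

Atom tally by fragment:
  cyclohexane ring core → C:6 H:12
  (− 1 ring H displaced by substituents)
  + COCH3 → C:2 H:3 O:1
Element totals:
  C: 8
  H: 14
  O: 1
Molecular formula: C8H14O.
  M = 8(12.011) + 14(1.008) + 15.999
    = 96.088 + 14.112 + 15.999 = 126.199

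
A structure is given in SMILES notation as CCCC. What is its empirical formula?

Atom tally by fragment:
  CH3 → C:1 H:3
  CH2 → C:1 H:2
  CH2 → C:1 H:2
  CH3 → C:1 H:3
Element totals:
  C: 4
  H: 10
Molecular formula: C4H10.
gcd of subscripts = 2; dividing each by 2:
  C: 4/2 = 2
  H: 10/2 = 5

C2H5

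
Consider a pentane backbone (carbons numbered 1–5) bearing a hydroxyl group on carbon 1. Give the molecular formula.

C5H12O

Atom tally by fragment:
  HOCH2 → C:1 H:3 O:1
  CH2 → C:1 H:2
  CH2 → C:1 H:2
  CH2 → C:1 H:2
  CH3 → C:1 H:3
Element totals:
  C: 5
  H: 12
  O: 1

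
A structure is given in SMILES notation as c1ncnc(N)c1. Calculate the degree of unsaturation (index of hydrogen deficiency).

4

Atom tally by fragment:
  pyrimidine ring core → C:4 H:4 N:2
  (− 1 ring H displaced by substituents)
  + NH2 → N:1 H:2
Element totals:
  C: 4
  H: 5
  N: 3
Molecular formula: C4H5N3.
DoU = (2C + 2 + N − H − X) / 2 = (2·4 + 2 + 3 − 5 − 0) / 2 = 4.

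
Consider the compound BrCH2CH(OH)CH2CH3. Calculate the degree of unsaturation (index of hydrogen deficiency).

Element totals:
  C: 4
  H: 9
  Br: 1
  O: 1
Molecular formula: C4H9BrO.
DoU = (2C + 2 + N − H − X) / 2 = (2·4 + 2 + 0 − 9 − 1) / 2 = 0.

0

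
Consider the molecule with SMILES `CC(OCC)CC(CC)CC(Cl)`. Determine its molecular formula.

Atom tally by fragment:
  CH3 → C:1 H:3
  CH(OC2H5) → C:3 H:6 O:1
  CH2 → C:1 H:2
  CH(C2H5) → C:3 H:6
  CH2 → C:1 H:2
  CH2Cl → C:1 H:2 Cl:1
Element totals:
  C: 10
  H: 21
  Cl: 1
  O: 1

C10H21ClO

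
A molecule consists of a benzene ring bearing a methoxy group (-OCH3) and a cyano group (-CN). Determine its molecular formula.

C8H7NO

Atom tally by fragment:
  benzene ring core → C:6 H:6
  (− 2 ring H displaced by substituents)
  + OCH3 → C:1 H:3 O:1
  + CN → C:1 N:1
Element totals:
  C: 8
  H: 7
  N: 1
  O: 1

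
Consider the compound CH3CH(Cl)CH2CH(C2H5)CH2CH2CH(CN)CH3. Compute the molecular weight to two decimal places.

201.74 g/mol

Atom tally by fragment:
  CH3 → C:1 H:3
  CH(Cl) → C:1 H:1 Cl:1
  CH2 → C:1 H:2
  CH(C2H5) → C:3 H:6
  CH2 → C:1 H:2
  CH2 → C:1 H:2
  CH(CN) → C:2 H:1 N:1
  CH3 → C:1 H:3
Element totals:
  C: 11
  H: 20
  Cl: 1
  N: 1
Molecular formula: C11H20ClN.
  M = 11(12.011) + 20(1.008) + 35.45 + 14.007
    = 132.121 + 20.160 + 35.450 + 14.007 = 201.738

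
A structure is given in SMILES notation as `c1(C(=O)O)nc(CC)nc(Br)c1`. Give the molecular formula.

Atom tally by fragment:
  pyrimidine ring core → C:4 H:4 N:2
  (− 3 ring H displaced by substituents)
  + COOH → C:1 H:1 O:2
  + C2H5 → C:2 H:5
  + Br → Br:1
Element totals:
  C: 7
  H: 7
  Br: 1
  N: 2
  O: 2

C7H7BrN2O2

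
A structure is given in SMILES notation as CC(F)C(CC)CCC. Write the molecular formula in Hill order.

C8H17F

Atom tally by fragment:
  CH3 → C:1 H:3
  CH(F) → C:1 H:1 F:1
  CH(C2H5) → C:3 H:6
  CH2 → C:1 H:2
  CH2 → C:1 H:2
  CH3 → C:1 H:3
Element totals:
  C: 8
  H: 17
  F: 1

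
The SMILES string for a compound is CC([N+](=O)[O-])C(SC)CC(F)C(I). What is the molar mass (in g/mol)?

321.15 g/mol

Atom tally by fragment:
  CH3 → C:1 H:3
  CH(NO2) → C:1 H:1 N:1 O:2
  CH(SCH3) → C:2 H:4 S:1
  CH2 → C:1 H:2
  CH(F) → C:1 H:1 F:1
  CH2I → C:1 H:2 I:1
Element totals:
  C: 7
  H: 13
  F: 1
  I: 1
  N: 1
  O: 2
  S: 1
Molecular formula: C7H13FINO2S.
  M = 7(12.011) + 13(1.008) + 18.998 + 126.904 + 14.007 + 2(15.999) + 32.06
    = 84.077 + 13.104 + 18.998 + 126.904 + 14.007 + 31.998 + 32.060 = 321.148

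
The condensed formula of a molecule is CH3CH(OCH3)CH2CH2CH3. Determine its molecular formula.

C6H14O

Atom tally by fragment:
  CH3 → C:1 H:3
  CH(OCH3) → C:2 H:4 O:1
  CH2 → C:1 H:2
  CH2 → C:1 H:2
  CH3 → C:1 H:3
Element totals:
  C: 6
  H: 14
  O: 1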